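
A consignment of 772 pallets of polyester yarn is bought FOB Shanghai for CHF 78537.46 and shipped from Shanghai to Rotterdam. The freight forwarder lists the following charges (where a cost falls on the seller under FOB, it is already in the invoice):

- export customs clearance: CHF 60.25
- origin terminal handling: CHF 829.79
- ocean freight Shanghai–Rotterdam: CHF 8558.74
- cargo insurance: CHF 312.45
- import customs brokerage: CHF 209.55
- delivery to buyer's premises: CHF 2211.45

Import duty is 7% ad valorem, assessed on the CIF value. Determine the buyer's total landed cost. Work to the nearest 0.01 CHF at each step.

FOB: the seller bears costs until goods are on board at the origin port; the buyer bears freight, insurance and all costs thereafter.
Already in the invoice (seller's account under FOB): export clearance, origin terminal — exclude.
CIF value = FOB price + freight + insurance = 78537.46 + 8558.74 + 312.45 = 87408.65
Import duty = 87408.65 × 7% = 6118.61
Buyer bears: freight 8558.74 + insurance 312.45 + brokerage 209.55 + delivery 2211.45 + duty 6118.61 = 17410.80
Landed cost = invoice 78537.46 + 17410.80 = 95948.26

Total landed cost: CHF 95948.26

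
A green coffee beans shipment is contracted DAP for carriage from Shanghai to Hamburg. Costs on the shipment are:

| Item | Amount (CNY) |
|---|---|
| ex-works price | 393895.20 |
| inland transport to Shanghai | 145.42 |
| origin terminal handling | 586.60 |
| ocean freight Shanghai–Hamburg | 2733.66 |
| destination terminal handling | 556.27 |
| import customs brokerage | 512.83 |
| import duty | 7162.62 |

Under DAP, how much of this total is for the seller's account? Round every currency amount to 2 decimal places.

DAP: the seller bears all costs to the named destination except import duty and clearance.
Seller's account: goods 393895.20 + inland to port 145.42 + origin terminal 586.60 + freight 2733.66 + destination terminal 556.27 = 397917.15
Buyer's account: brokerage 512.83 + duty 7162.62 = 7675.45

Seller's account: CNY 397917.15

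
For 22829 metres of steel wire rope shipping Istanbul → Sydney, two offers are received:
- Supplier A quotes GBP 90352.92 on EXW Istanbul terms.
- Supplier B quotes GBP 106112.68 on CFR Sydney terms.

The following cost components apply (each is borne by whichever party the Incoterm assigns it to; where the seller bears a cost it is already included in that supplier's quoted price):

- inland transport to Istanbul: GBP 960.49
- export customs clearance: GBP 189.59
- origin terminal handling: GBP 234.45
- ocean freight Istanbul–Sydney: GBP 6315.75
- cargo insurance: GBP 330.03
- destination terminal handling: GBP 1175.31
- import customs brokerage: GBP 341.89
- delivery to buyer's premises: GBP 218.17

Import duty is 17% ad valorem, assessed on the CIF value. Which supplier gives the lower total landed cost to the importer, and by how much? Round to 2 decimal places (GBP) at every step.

Supplier A is cheaper by GBP 9429.59

Supplier A (EXW):
CIF value = EXW price + inland to port + export clearance + origin terminal + freight + insurance = 90352.92 + 960.49 + 189.59 + 234.45 + 6315.75 + 330.03 = 98383.23
Import duty = 98383.23 × 17% = 16725.15
Buyer bears (A): 960.49 + 189.59 + 234.45 + 6315.75 + 330.03 + 1175.31 + 341.89 + 218.17 = 9765.68
Landed cost (A) = invoice 90352.92 + 9765.68 + duty 16725.15 = 116843.75
Supplier B (CFR):
CIF value = CFR price + insurance = 106112.68 + 330.03 = 106442.71
Import duty = 106442.71 × 17% = 18095.26
Buyer bears (B): 330.03 + 1175.31 + 341.89 + 218.17 = 2065.40
Landed cost (B) = invoice 106112.68 + 2065.40 + duty 18095.26 = 126273.34
Difference = |116843.75 − 126273.34| = 9429.59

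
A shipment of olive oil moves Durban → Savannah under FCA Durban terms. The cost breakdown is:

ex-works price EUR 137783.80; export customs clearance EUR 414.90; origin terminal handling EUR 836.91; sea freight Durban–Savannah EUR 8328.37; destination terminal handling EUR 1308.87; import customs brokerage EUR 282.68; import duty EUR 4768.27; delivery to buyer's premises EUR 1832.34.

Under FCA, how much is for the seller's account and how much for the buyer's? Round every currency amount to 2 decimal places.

Seller: EUR 138198.70; buyer: EUR 17357.44

FCA: the seller delivers export-cleared goods to the carrier; the buyer bears costs from that point.
Seller's account: goods 137783.80 + export clearance 414.90 = 138198.70
Buyer's account: origin terminal 836.91 + freight 8328.37 + destination terminal 1308.87 + brokerage 282.68 + duty 4768.27 + delivery 1832.34 = 17357.44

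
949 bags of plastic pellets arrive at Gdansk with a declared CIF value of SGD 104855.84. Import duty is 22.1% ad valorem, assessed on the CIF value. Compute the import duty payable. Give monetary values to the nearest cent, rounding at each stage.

Import duty = 104855.84 × 22.1% = 23173.14

Import duty: SGD 23173.14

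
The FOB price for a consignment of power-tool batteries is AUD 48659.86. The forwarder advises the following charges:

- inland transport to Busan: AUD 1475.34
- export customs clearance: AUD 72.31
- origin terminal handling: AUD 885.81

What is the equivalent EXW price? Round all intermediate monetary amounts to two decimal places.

From FOB to EXW, the seller no longer bears: inland to port, export clearance, origin terminal.
EXW price = 48659.86 − 1475.34 − 72.31 − 885.81 = 46226.40

EXW price: AUD 46226.40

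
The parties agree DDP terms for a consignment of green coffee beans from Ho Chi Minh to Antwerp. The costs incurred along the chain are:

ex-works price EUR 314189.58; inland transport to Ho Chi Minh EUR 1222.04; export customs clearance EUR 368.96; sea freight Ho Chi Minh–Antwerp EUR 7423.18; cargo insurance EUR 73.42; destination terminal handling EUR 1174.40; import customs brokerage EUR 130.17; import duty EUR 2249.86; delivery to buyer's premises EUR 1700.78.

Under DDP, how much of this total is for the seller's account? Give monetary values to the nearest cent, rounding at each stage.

DDP: the seller bears all costs including import duty.
Seller's account: goods 314189.58 + inland to port 1222.04 + export clearance 368.96 + freight 7423.18 + insurance 73.42 + destination terminal 1174.40 + brokerage 130.17 + duty 2249.86 + delivery 1700.78 = 328532.39
Buyer's account: 0.00

Seller's account: EUR 328532.39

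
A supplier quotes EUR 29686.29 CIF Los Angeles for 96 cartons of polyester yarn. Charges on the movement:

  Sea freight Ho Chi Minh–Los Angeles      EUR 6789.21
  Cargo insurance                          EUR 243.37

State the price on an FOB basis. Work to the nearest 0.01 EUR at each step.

FOB price: EUR 22653.71

From CIF to FOB, the seller no longer bears: freight, insurance.
FOB price = 29686.29 − 6789.21 − 243.37 = 22653.71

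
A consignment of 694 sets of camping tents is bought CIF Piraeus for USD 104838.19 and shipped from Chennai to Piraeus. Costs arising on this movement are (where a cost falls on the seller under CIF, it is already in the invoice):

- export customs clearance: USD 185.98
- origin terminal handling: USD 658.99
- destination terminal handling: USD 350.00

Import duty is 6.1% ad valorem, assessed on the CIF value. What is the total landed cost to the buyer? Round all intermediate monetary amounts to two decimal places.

CIF: the seller pays costs through ocean freight and marine insurance to the destination port.
Already in the invoice (seller's account under CIF): export clearance, origin terminal — exclude.
The CIF price already equals the CIF value: 104838.19
Import duty = 104838.19 × 6.1% = 6395.13
Buyer bears: destination terminal 350.00 + duty 6395.13 = 6745.13
Landed cost = invoice 104838.19 + 6745.13 = 111583.32

Total landed cost: USD 111583.32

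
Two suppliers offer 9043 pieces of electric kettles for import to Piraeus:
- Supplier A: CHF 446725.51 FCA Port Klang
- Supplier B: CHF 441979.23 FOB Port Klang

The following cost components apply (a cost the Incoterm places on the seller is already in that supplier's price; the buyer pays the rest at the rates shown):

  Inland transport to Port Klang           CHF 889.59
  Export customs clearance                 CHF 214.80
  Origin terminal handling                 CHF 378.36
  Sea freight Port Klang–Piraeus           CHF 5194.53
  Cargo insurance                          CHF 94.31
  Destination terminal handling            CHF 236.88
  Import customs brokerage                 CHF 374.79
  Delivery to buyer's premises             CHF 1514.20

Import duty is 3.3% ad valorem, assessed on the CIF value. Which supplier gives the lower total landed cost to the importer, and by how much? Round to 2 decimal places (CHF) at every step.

Supplier B is cheaper by CHF 5293.75

Supplier A (FCA):
CIF value = FCA price + origin terminal + freight + insurance = 446725.51 + 378.36 + 5194.53 + 94.31 = 452392.71
Import duty = 452392.71 × 3.3% = 14928.96
Buyer bears (A): 378.36 + 5194.53 + 94.31 + 236.88 + 374.79 + 1514.20 = 7793.07
Landed cost (A) = invoice 446725.51 + 7793.07 + duty 14928.96 = 469447.54
Supplier B (FOB):
CIF value = FOB price + freight + insurance = 441979.23 + 5194.53 + 94.31 = 447268.07
Import duty = 447268.07 × 3.3% = 14759.85
Buyer bears (B): 5194.53 + 94.31 + 236.88 + 374.79 + 1514.20 = 7414.71
Landed cost (B) = invoice 441979.23 + 7414.71 + duty 14759.85 = 464153.79
Difference = |469447.54 − 464153.79| = 5293.75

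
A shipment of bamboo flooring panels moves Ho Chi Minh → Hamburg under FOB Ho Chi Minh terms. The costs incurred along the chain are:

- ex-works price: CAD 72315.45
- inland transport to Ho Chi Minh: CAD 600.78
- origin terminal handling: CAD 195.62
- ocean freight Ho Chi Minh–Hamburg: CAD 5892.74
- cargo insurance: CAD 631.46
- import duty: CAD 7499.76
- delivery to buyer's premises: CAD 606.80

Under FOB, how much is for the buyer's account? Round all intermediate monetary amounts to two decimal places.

Buyer's account: CAD 14630.76

FOB: the seller bears costs until goods are on board at the origin port; the buyer bears freight, insurance and all costs thereafter.
Seller's account: goods 72315.45 + inland to port 600.78 + origin terminal 195.62 = 73111.85
Buyer's account: freight 5892.74 + insurance 631.46 + duty 7499.76 + delivery 606.80 = 14630.76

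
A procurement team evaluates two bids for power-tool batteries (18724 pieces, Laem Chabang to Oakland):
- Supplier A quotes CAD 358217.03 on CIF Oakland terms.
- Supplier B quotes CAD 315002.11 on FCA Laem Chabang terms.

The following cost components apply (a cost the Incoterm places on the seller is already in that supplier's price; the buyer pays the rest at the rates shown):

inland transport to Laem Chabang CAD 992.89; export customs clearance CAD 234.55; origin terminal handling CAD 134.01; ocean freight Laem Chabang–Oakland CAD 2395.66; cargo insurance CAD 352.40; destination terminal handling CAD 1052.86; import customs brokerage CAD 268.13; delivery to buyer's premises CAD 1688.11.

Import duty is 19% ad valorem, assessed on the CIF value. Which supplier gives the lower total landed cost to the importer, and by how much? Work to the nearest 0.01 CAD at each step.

Supplier B is cheaper by CAD 47996.10

Supplier A (CIF):
The CIF price already equals the CIF value: 358217.03
Import duty = 358217.03 × 19% = 68061.24
Buyer bears (A): 1052.86 + 268.13 + 1688.11 = 3009.10
Landed cost (A) = invoice 358217.03 + 3009.10 + duty 68061.24 = 429287.37
Supplier B (FCA):
CIF value = FCA price + origin terminal + freight + insurance = 315002.11 + 134.01 + 2395.66 + 352.40 = 317884.18
Import duty = 317884.18 × 19% = 60397.99
Buyer bears (B): 134.01 + 2395.66 + 352.40 + 1052.86 + 268.13 + 1688.11 = 5891.17
Landed cost (B) = invoice 315002.11 + 5891.17 + duty 60397.99 = 381291.27
Difference = |429287.37 − 381291.27| = 47996.10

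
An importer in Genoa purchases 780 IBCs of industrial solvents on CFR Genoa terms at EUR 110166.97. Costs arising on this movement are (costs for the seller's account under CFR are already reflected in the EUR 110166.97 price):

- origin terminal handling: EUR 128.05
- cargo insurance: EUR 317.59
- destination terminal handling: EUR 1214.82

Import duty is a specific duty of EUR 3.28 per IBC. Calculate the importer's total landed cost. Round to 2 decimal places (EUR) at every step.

CFR: the seller pays costs through ocean freight to the destination port, but not insurance.
Already in the invoice (seller's account under CFR): origin terminal — exclude.
CIF value = CFR price + insurance = 110166.97 + 317.59 = 110484.56
Import duty = 780 × 3.28 = 2558.40
Buyer bears: insurance 317.59 + destination terminal 1214.82 + duty 2558.40 = 4090.81
Landed cost = invoice 110166.97 + 4090.81 = 114257.78

Total landed cost: EUR 114257.78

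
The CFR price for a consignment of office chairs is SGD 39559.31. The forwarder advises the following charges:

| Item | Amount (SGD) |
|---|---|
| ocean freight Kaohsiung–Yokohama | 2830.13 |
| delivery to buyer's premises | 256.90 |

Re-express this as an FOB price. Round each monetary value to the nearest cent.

FOB price: SGD 36729.18

Not relevant to the conversion: delivery — on the buyer under both terms; not part of either seller's price.
From CFR to FOB, the seller no longer bears: freight.
FOB price = 39559.31 − 2830.13 = 36729.18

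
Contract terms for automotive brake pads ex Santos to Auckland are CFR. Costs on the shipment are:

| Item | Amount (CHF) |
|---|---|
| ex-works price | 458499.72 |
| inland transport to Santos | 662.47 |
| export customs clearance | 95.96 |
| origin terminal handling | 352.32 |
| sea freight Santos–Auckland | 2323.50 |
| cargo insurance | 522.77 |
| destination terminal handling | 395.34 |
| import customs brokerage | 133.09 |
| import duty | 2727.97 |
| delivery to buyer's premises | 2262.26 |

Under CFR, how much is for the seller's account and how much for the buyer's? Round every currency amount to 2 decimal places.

CFR: the seller pays costs through ocean freight to the destination port, but not insurance.
Seller's account: goods 458499.72 + inland to port 662.47 + export clearance 95.96 + origin terminal 352.32 + freight 2323.50 = 461933.97
Buyer's account: insurance 522.77 + destination terminal 395.34 + brokerage 133.09 + duty 2727.97 + delivery 2262.26 = 6041.43

Seller: CHF 461933.97; buyer: CHF 6041.43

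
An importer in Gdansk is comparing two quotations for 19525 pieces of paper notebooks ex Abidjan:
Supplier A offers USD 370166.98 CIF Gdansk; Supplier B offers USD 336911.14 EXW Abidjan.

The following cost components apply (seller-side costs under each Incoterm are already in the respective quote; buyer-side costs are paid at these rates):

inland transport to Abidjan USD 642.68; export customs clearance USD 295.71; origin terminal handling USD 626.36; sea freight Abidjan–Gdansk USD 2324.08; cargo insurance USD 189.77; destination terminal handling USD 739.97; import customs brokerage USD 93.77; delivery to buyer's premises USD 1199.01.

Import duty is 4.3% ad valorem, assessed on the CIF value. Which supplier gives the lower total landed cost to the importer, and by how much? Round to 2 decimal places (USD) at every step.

Supplier B is cheaper by USD 30431.86

Supplier A (CIF):
The CIF price already equals the CIF value: 370166.98
Import duty = 370166.98 × 4.3% = 15917.18
Buyer bears (A): 739.97 + 93.77 + 1199.01 = 2032.75
Landed cost (A) = invoice 370166.98 + 2032.75 + duty 15917.18 = 388116.91
Supplier B (EXW):
CIF value = EXW price + inland to port + export clearance + origin terminal + freight + insurance = 336911.14 + 642.68 + 295.71 + 626.36 + 2324.08 + 189.77 = 340989.74
Import duty = 340989.74 × 4.3% = 14662.56
Buyer bears (B): 642.68 + 295.71 + 626.36 + 2324.08 + 189.77 + 739.97 + 93.77 + 1199.01 = 6111.35
Landed cost (B) = invoice 336911.14 + 6111.35 + duty 14662.56 = 357685.05
Difference = |388116.91 − 357685.05| = 30431.86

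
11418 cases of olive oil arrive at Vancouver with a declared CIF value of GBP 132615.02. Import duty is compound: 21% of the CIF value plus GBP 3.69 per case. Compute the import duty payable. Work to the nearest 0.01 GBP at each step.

Ad valorem component: 132615.02 × 21% = 27849.15
Specific component: 11418 × 3.69 = 42132.42
Import duty = 27849.15 + 42132.42 = 69981.57

Import duty: GBP 69981.57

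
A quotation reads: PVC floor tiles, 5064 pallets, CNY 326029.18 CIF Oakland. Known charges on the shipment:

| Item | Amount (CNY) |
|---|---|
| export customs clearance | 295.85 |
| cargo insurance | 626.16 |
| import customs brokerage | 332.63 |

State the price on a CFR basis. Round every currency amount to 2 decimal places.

Not relevant to the conversion: export clearance — on the seller under both CIF and CFR; already in the CIF price and stays in the CFR price. brokerage — on the buyer under both terms; not part of either seller's price.
From CIF to CFR, the seller no longer bears: insurance.
CFR price = 326029.18 − 626.16 = 325403.02

CFR price: CNY 325403.02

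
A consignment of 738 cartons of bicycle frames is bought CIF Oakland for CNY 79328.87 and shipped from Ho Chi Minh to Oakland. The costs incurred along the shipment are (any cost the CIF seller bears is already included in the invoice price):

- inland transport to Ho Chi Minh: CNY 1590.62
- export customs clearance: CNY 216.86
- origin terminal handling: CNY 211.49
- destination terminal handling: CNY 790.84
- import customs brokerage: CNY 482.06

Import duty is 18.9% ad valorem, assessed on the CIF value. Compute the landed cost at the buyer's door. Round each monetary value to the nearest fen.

CIF: the seller pays costs through ocean freight and marine insurance to the destination port.
Already in the invoice (seller's account under CIF): inland to port, export clearance, origin terminal — exclude.
The CIF price already equals the CIF value: 79328.87
Import duty = 79328.87 × 18.9% = 14993.16
Buyer bears: destination terminal 790.84 + brokerage 482.06 + duty 14993.16 = 16266.06
Landed cost = invoice 79328.87 + 16266.06 = 95594.93

Total landed cost: CNY 95594.93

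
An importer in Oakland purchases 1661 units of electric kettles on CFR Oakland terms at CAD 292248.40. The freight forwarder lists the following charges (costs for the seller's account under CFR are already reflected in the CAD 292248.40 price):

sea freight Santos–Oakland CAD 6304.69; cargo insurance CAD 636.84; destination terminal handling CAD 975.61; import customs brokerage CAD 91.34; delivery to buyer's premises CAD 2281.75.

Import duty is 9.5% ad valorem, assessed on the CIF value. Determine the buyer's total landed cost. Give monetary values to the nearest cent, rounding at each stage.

Total landed cost: CAD 324058.04

CFR: the seller pays costs through ocean freight to the destination port, but not insurance.
Already in the invoice (seller's account under CFR): freight — exclude.
CIF value = CFR price + insurance = 292248.40 + 636.84 = 292885.24
Import duty = 292885.24 × 9.5% = 27824.10
Buyer bears: insurance 636.84 + destination terminal 975.61 + brokerage 91.34 + delivery 2281.75 + duty 27824.10 = 31809.64
Landed cost = invoice 292248.40 + 31809.64 = 324058.04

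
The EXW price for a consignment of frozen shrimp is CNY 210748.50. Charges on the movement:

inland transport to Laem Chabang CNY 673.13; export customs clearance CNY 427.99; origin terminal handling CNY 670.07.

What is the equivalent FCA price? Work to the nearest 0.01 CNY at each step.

FCA price: CNY 211849.62

Not relevant to the conversion: origin terminal — on the buyer under both terms; not part of either seller's price.
From EXW to FCA, the seller additionally bears: inland to port, export clearance.
FCA price = 210748.50 + 673.13 + 427.99 = 211849.62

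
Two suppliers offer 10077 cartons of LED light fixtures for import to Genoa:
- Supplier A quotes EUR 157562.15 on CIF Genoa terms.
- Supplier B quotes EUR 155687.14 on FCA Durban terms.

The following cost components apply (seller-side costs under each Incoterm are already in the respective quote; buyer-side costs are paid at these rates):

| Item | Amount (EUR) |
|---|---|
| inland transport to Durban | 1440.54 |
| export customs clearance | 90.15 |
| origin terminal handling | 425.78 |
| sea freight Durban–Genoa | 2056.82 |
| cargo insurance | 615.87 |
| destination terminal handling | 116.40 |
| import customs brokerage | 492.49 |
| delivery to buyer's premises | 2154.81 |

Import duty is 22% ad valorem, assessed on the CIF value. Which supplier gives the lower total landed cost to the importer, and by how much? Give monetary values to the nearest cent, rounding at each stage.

Supplier A is cheaper by EUR 1492.62

Supplier A (CIF):
The CIF price already equals the CIF value: 157562.15
Import duty = 157562.15 × 22% = 34663.67
Buyer bears (A): 116.40 + 492.49 + 2154.81 = 2763.70
Landed cost (A) = invoice 157562.15 + 2763.70 + duty 34663.67 = 194989.52
Supplier B (FCA):
CIF value = FCA price + origin terminal + freight + insurance = 155687.14 + 425.78 + 2056.82 + 615.87 = 158785.61
Import duty = 158785.61 × 22% = 34932.83
Buyer bears (B): 425.78 + 2056.82 + 615.87 + 116.40 + 492.49 + 2154.81 = 5862.17
Landed cost (B) = invoice 155687.14 + 5862.17 + duty 34932.83 = 196482.14
Difference = |194989.52 − 196482.14| = 1492.62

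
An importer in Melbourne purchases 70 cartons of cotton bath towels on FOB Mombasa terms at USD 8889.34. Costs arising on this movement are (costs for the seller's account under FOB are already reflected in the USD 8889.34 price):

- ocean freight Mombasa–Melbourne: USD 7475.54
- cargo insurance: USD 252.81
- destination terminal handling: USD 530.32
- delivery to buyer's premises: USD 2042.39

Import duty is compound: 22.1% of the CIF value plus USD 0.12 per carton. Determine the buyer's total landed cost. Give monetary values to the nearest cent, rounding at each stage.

Total landed cost: USD 22871.31

FOB: the seller bears costs until goods are on board at the origin port; the buyer bears freight, insurance and all costs thereafter.
CIF value = FOB price + freight + insurance = 8889.34 + 7475.54 + 252.81 = 16617.69
Ad valorem component: 16617.69 × 22.1% = 3672.51
Specific component: 70 × 0.12 = 8.40
Import duty = 3672.51 + 8.40 = 3680.91
Buyer bears: freight 7475.54 + insurance 252.81 + destination terminal 530.32 + delivery 2042.39 + duty 3680.91 = 13981.97
Landed cost = invoice 8889.34 + 13981.97 = 22871.31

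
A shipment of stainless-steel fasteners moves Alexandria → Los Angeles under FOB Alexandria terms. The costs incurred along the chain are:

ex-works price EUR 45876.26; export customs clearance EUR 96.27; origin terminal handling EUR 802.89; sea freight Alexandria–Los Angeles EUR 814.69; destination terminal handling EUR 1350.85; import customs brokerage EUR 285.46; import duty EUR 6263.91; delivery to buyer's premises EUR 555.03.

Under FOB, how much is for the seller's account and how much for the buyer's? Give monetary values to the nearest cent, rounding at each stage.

FOB: the seller bears costs until goods are on board at the origin port; the buyer bears freight, insurance and all costs thereafter.
Seller's account: goods 45876.26 + export clearance 96.27 + origin terminal 802.89 = 46775.42
Buyer's account: freight 814.69 + destination terminal 1350.85 + brokerage 285.46 + duty 6263.91 + delivery 555.03 = 9269.94

Seller: EUR 46775.42; buyer: EUR 9269.94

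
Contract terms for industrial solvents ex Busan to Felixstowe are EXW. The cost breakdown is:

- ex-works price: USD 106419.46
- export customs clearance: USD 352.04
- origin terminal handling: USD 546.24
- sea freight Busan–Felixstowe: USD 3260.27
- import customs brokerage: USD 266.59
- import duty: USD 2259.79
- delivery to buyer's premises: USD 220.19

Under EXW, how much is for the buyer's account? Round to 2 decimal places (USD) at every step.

Buyer's account: USD 6905.12

EXW: the seller makes goods available at their premises; the buyer bears all onward costs.
Seller's account: goods 106419.46 = 106419.46
Buyer's account: export clearance 352.04 + origin terminal 546.24 + freight 3260.27 + brokerage 266.59 + duty 2259.79 + delivery 220.19 = 6905.12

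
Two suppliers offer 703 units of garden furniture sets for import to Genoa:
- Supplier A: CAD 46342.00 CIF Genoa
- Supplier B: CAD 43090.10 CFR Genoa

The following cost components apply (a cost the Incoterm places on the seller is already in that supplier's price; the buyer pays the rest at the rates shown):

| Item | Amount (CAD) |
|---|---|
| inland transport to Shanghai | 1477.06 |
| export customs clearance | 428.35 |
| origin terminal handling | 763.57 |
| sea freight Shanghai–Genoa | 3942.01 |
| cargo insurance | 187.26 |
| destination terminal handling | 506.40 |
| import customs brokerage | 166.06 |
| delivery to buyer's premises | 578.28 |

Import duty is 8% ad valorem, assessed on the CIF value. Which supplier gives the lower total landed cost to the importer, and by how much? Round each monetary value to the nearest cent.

Supplier B is cheaper by CAD 3309.81

Supplier A (CIF):
The CIF price already equals the CIF value: 46342.00
Import duty = 46342.00 × 8% = 3707.36
Buyer bears (A): 506.40 + 166.06 + 578.28 = 1250.74
Landed cost (A) = invoice 46342.00 + 1250.74 + duty 3707.36 = 51300.10
Supplier B (CFR):
CIF value = CFR price + insurance = 43090.10 + 187.26 = 43277.36
Import duty = 43277.36 × 8% = 3462.19
Buyer bears (B): 187.26 + 506.40 + 166.06 + 578.28 = 1438.00
Landed cost (B) = invoice 43090.10 + 1438.00 + duty 3462.19 = 47990.29
Difference = |51300.10 − 47990.29| = 3309.81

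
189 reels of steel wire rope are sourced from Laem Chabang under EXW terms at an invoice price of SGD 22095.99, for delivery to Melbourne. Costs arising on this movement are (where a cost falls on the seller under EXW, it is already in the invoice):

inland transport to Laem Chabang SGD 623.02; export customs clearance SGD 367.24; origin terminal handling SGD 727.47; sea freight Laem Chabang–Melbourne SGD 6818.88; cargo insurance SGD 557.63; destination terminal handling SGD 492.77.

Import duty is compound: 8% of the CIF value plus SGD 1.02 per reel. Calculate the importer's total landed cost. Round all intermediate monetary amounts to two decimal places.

Total landed cost: SGD 34371.00

EXW: the seller makes goods available at their premises; the buyer bears all onward costs.
CIF value = EXW price + inland to port + export clearance + origin terminal + freight + insurance = 22095.99 + 623.02 + 367.24 + 727.47 + 6818.88 + 557.63 = 31190.23
Ad valorem component: 31190.23 × 8% = 2495.22
Specific component: 189 × 1.02 = 192.78
Import duty = 2495.22 + 192.78 = 2688.00
Buyer bears: inland to port 623.02 + export clearance 367.24 + origin terminal 727.47 + freight 6818.88 + insurance 557.63 + destination terminal 492.77 + duty 2688.00 = 12275.01
Landed cost = invoice 22095.99 + 12275.01 = 34371.00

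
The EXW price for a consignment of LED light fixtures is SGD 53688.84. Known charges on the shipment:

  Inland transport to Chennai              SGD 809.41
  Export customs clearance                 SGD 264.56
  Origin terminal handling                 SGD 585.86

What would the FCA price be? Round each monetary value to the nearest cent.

FCA price: SGD 54762.81

Not relevant to the conversion: origin terminal — on the buyer under both terms; not part of either seller's price.
From EXW to FCA, the seller additionally bears: inland to port, export clearance.
FCA price = 53688.84 + 809.41 + 264.56 = 54762.81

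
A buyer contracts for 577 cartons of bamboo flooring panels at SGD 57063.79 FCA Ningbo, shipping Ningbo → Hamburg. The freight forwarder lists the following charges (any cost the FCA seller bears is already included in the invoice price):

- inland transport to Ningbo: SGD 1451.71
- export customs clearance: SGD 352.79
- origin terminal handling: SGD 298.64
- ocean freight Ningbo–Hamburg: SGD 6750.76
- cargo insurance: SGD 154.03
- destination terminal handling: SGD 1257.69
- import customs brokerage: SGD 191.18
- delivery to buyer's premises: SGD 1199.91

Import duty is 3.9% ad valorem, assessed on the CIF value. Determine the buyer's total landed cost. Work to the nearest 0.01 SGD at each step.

Total landed cost: SGD 69422.42

FCA: the seller delivers export-cleared goods to the carrier; the buyer bears costs from that point.
Already in the invoice (seller's account under FCA): inland to port, export clearance — exclude.
CIF value = FCA price + origin terminal + freight + insurance = 57063.79 + 298.64 + 6750.76 + 154.03 = 64267.22
Import duty = 64267.22 × 3.9% = 2506.42
Buyer bears: origin terminal 298.64 + freight 6750.76 + insurance 154.03 + destination terminal 1257.69 + brokerage 191.18 + delivery 1199.91 + duty 2506.42 = 12358.63
Landed cost = invoice 57063.79 + 12358.63 = 69422.42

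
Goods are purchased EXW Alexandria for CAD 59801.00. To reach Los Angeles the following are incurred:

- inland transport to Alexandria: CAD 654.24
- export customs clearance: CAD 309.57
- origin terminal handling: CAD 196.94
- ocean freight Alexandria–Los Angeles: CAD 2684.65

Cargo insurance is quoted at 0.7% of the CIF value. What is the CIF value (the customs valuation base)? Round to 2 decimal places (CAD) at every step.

Let C be the CIF value. C = EXW price + pre-shipment costs + freight + 0.7% × C
C − 0.7% × C = 59801.00 + 654.24 + 309.57 + 196.94 + 2684.65
0.993 × C = 63646.40
C = 63646.40 / 0.993 = 64095.07
Insurance premium = 0.7% × 64095.07 = 448.67

CIF value: CAD 64095.07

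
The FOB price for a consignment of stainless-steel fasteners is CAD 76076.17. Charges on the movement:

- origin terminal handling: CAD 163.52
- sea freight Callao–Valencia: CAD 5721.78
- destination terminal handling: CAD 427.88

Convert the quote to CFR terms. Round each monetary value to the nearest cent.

Not relevant to the conversion: origin terminal — on the seller under both FOB and CFR; already in the FOB price and stays in the CFR price. destination terminal — on the buyer under both terms; not part of either seller's price.
From FOB to CFR, the seller additionally bears: freight.
CFR price = 76076.17 + 5721.78 = 81797.95

CFR price: CAD 81797.95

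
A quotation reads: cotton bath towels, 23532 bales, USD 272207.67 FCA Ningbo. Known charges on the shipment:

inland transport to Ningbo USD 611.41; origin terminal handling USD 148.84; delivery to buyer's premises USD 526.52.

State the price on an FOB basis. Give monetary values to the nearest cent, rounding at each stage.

Not relevant to the conversion: inland to port — on the seller under both FCA and FOB; already in the FCA price and stays in the FOB price. delivery — on the buyer under both terms; not part of either seller's price.
From FCA to FOB, the seller additionally bears: origin terminal.
FOB price = 272207.67 + 148.84 = 272356.51

FOB price: USD 272356.51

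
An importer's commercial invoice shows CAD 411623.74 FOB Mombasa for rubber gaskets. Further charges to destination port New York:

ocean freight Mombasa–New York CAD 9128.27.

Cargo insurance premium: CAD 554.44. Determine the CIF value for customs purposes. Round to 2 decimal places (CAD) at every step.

CIF value: CAD 421306.45

CIF = FOB price + freight + insurance
CIF = 411623.74 + 9128.27 + 554.44 = 421306.45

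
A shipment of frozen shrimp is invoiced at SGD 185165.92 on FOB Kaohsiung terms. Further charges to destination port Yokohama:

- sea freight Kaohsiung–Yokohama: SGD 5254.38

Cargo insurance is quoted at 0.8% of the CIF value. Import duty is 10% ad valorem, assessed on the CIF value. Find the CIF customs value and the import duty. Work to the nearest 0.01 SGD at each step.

CIF value: SGD 191955.95; import duty: SGD 19195.60

Let C be the CIF value. C = FOB price + freight + 0.8% × C
C − 0.8% × C = 185165.92 + 5254.38
0.992 × C = 190420.30
C = 190420.30 / 0.992 = 191955.95
Insurance premium = 0.8% × 191955.95 = 1535.65
Import duty = 191955.95 × 10% = 19195.60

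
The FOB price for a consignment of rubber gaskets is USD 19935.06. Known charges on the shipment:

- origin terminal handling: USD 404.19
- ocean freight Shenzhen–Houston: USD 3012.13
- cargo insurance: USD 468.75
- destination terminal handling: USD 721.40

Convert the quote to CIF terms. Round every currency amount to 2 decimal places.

Not relevant to the conversion: origin terminal — on the seller under both FOB and CIF; already in the FOB price and stays in the CIF price. destination terminal — on the buyer under both terms; not part of either seller's price.
From FOB to CIF, the seller additionally bears: freight, insurance.
CIF price = 19935.06 + 3012.13 + 468.75 = 23415.94

CIF price: USD 23415.94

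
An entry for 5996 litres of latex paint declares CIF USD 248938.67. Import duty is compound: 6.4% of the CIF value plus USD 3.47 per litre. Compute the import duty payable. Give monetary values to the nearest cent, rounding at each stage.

Ad valorem component: 248938.67 × 6.4% = 15932.07
Specific component: 5996 × 3.47 = 20806.12
Import duty = 15932.07 + 20806.12 = 36738.19

Import duty: USD 36738.19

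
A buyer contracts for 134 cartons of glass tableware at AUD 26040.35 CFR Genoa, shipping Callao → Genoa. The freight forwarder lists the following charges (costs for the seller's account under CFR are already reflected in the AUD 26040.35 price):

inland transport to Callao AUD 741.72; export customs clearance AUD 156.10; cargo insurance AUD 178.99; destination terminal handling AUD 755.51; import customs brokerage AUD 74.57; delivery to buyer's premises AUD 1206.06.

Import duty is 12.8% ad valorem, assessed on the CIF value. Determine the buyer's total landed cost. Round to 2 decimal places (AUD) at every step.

CFR: the seller pays costs through ocean freight to the destination port, but not insurance.
Already in the invoice (seller's account under CFR): inland to port, export clearance — exclude.
CIF value = CFR price + insurance = 26040.35 + 178.99 = 26219.34
Import duty = 26219.34 × 12.8% = 3356.08
Buyer bears: insurance 178.99 + destination terminal 755.51 + brokerage 74.57 + delivery 1206.06 + duty 3356.08 = 5571.21
Landed cost = invoice 26040.35 + 5571.21 = 31611.56

Total landed cost: AUD 31611.56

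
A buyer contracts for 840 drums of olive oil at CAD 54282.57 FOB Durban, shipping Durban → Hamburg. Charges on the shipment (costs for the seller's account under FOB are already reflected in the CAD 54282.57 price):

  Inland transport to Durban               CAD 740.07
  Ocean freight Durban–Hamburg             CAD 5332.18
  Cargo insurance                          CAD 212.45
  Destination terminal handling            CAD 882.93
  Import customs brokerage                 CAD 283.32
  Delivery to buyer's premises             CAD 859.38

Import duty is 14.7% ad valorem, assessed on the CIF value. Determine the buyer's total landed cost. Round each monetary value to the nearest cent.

Total landed cost: CAD 70647.43

FOB: the seller bears costs until goods are on board at the origin port; the buyer bears freight, insurance and all costs thereafter.
Already in the invoice (seller's account under FOB): inland to port — exclude.
CIF value = FOB price + freight + insurance = 54282.57 + 5332.18 + 212.45 = 59827.20
Import duty = 59827.20 × 14.7% = 8794.60
Buyer bears: freight 5332.18 + insurance 212.45 + destination terminal 882.93 + brokerage 283.32 + delivery 859.38 + duty 8794.60 = 16364.86
Landed cost = invoice 54282.57 + 16364.86 = 70647.43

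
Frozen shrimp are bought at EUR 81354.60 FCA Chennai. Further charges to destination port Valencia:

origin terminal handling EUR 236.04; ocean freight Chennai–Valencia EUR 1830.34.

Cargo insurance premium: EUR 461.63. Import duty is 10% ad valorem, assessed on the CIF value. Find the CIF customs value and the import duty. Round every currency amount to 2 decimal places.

CIF value: EUR 83882.61; import duty: EUR 8388.26

CIF = FCA price + pre-shipment costs + freight + insurance
CIF = 81354.60 + 236.04 + 1830.34 + 461.63 = 83882.61
Import duty = 83882.61 × 10% = 8388.26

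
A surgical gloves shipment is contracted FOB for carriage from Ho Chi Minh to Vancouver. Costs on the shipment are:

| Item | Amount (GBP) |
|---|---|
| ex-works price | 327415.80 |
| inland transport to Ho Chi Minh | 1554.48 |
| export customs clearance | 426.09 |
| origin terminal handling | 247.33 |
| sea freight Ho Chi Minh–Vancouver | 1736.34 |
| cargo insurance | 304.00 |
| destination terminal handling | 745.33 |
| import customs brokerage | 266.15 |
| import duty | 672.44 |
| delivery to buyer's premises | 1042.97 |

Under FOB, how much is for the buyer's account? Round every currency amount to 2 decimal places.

Buyer's account: GBP 4767.23

FOB: the seller bears costs until goods are on board at the origin port; the buyer bears freight, insurance and all costs thereafter.
Seller's account: goods 327415.80 + inland to port 1554.48 + export clearance 426.09 + origin terminal 247.33 = 329643.70
Buyer's account: freight 1736.34 + insurance 304.00 + destination terminal 745.33 + brokerage 266.15 + duty 672.44 + delivery 1042.97 = 4767.23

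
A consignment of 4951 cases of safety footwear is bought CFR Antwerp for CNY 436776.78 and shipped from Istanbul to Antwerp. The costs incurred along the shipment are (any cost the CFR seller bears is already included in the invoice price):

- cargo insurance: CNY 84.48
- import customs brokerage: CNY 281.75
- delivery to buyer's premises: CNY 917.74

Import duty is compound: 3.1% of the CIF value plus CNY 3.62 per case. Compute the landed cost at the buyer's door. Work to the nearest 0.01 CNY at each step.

CFR: the seller pays costs through ocean freight to the destination port, but not insurance.
CIF value = CFR price + insurance = 436776.78 + 84.48 = 436861.26
Ad valorem component: 436861.26 × 3.1% = 13542.70
Specific component: 4951 × 3.62 = 17922.62
Import duty = 13542.70 + 17922.62 = 31465.32
Buyer bears: insurance 84.48 + brokerage 281.75 + delivery 917.74 + duty 31465.32 = 32749.29
Landed cost = invoice 436776.78 + 32749.29 = 469526.07

Total landed cost: CNY 469526.07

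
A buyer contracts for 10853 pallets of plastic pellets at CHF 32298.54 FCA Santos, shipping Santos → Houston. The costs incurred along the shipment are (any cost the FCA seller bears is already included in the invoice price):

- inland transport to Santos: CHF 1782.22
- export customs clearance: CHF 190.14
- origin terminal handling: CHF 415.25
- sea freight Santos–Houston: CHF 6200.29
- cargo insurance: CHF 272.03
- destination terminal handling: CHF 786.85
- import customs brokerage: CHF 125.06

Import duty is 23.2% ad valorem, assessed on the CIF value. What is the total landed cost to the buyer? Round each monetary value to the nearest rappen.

Total landed cost: CHF 49189.20

FCA: the seller delivers export-cleared goods to the carrier; the buyer bears costs from that point.
Already in the invoice (seller's account under FCA): inland to port, export clearance — exclude.
CIF value = FCA price + origin terminal + freight + insurance = 32298.54 + 415.25 + 6200.29 + 272.03 = 39186.11
Import duty = 39186.11 × 23.2% = 9091.18
Buyer bears: origin terminal 415.25 + freight 6200.29 + insurance 272.03 + destination terminal 786.85 + brokerage 125.06 + duty 9091.18 = 16890.66
Landed cost = invoice 32298.54 + 16890.66 = 49189.20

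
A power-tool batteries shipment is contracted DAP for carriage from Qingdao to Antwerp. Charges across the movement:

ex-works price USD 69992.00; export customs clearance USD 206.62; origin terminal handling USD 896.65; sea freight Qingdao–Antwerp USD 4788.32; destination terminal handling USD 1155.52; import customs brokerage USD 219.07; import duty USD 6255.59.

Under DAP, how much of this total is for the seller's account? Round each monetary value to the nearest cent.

DAP: the seller bears all costs to the named destination except import duty and clearance.
Seller's account: goods 69992.00 + export clearance 206.62 + origin terminal 896.65 + freight 4788.32 + destination terminal 1155.52 = 77039.11
Buyer's account: brokerage 219.07 + duty 6255.59 = 6474.66

Seller's account: USD 77039.11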